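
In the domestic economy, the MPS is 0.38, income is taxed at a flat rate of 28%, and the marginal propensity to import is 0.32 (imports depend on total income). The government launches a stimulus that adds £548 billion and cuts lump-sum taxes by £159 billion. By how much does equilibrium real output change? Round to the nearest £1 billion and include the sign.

MPC = 1 − MPS = 1 − 0.38 = 0.62.
Expenditure multiplier = 1/(1 − c(1−t) + m) = 1/(1 − 0.62×0.72 + 0.32) = 1/0.8736 ≈ 1.145.
ΔG contributes k·ΔG = (+£548 billion) / 0.8736 ≈ +£627.3 billion.
ΔT of −£159 billion changes first-round spending by −c·ΔT = +£98.58 billion, contributing k·(−c·ΔT) = (+£98.58 billion) / 0.8736 ≈ +£112.8 billion.
Net ΔY = k(ΔG − c·ΔT) = (+£646.58 billion) / 0.8736 ≈ +£740 billion.

+£740 billion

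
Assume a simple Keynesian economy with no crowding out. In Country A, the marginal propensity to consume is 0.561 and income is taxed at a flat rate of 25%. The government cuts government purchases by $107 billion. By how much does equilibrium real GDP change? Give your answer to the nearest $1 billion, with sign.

Government-spending multiplier = 1/(1 − c(1−t)) = 1/(1 − 0.561×0.75) = 1/0.57925 ≈ 1.726.
ΔY = k × ΔG = (−$107 billion) / 0.57925 ≈ −$185 billion.

−$185 billion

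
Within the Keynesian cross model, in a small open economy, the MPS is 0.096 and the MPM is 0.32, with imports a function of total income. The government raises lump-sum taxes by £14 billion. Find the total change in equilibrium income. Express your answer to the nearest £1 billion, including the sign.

MPC = 1 − MPS = 1 − 0.096 = 0.904.
A lump-sum tax change of +£14 billion shifts disposable income by −£14 billion; first-round consumption changes by −c × ΔT = −0.904 × (+£14 billion) = −£12.656 billion.
Expenditure multiplier = 1/(1 − c + m) = 1/(1 − 0.904 + 0.32) = 1/0.416 ≈ 2.404.
The tax multiplier is −c × k ≈ −2.173, so ΔY = k × (−c·ΔT) = (−£12.656 billion) / 0.416 ≈ −£30 billion.

−£30 billion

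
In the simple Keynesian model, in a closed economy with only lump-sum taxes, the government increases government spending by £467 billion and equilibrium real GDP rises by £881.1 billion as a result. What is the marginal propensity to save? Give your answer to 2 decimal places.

0.53

Implied spending multiplier k = ΔY/ΔG = 881.1/467 ≈ 1.8867.
Since k = 1/(1 − MPC), MPC = 1 − 1/k = 1 − ΔG/ΔY = 1 − 467/881.1 ≈ 0.47.
MPS = 1 − MPC = 0.53.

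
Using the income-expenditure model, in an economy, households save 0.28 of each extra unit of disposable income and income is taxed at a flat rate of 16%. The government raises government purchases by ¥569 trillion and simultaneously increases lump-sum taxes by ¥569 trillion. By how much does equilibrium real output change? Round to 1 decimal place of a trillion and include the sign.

MPC = 1 − MPS = 1 − 0.28 = 0.72.
Expenditure multiplier = 1/(1 − c(1−t)) = 1/(1 − 0.72×0.84) = 1/0.3952 ≈ 2.53.
ΔG contributes k·ΔG = (+¥569 trillion) / 0.3952 ≈ +¥1,439.8 trillion.
ΔT of +¥569 trillion changes first-round spending by −c·ΔT = −¥409.68 trillion, contributing k·(−c·ΔT) = (−¥409.68 trillion) / 0.3952 ≈ −¥1,036.6 trillion.
Net ΔY = k(ΔG − c·ΔT) = (+¥159.32 trillion) / 0.3952 ≈ +¥403.1 trillion.

+¥403.1 trillion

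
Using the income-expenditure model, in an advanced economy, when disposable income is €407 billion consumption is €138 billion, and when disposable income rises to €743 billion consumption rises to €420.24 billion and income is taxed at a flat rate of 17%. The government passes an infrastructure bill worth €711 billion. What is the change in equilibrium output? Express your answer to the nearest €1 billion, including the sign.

+€2,348 billion

MPC = ΔC/ΔYd = (420.24 − 138)/(743 − 407) = 282.24/336 = 0.84.
Spending multiplier = 1/(1 − c(1−t)) = 1/(1 − 0.84×0.83) = 1/0.3028 ≈ 3.303.
ΔY = k × ΔG = (+€711 billion) / 0.3028 ≈ +€2,348 billion.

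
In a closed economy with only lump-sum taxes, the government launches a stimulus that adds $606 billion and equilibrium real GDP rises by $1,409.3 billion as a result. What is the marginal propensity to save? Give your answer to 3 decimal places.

Implied spending multiplier k = ΔY/ΔG = 1,409.3/606 ≈ 2.3256.
Since k = 1/(1 − MPC), MPC = 1 − 1/k = 1 − ΔG/ΔY = 1 − 606/1,409.3 ≈ 0.570.
MPS = 1 − MPC = 0.430.

0.430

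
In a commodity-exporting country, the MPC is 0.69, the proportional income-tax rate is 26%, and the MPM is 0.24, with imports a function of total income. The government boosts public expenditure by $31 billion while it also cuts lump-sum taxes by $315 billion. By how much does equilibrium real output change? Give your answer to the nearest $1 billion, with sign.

Expenditure multiplier = 1/(1 − c(1−t) + m) = 1/(1 − 0.69×0.74 + 0.24) = 1/0.7294 ≈ 1.371.
ΔG contributes k·ΔG = (+$31 billion) / 0.7294 ≈ +$42.5 billion.
ΔT of −$315 billion changes first-round spending by −c·ΔT = +$217.35 billion, contributing k·(−c·ΔT) = (+$217.35 billion) / 0.7294 ≈ +$298 billion.
Net ΔY = k(ΔG − c·ΔT) = (+$248.35 billion) / 0.7294 ≈ +$340 billion.

+$340 billion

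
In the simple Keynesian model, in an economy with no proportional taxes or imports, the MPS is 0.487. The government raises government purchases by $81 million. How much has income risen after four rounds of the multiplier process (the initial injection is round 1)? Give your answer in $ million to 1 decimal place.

MPC = 1 − MPS = 1 − 0.487 = 0.513.
Round 1 adds ΔG = $81 million; each later round is MPC = 0.513 times the previous.
After 4 rounds: 81 + 41.553 + 21.316689 + 10.935461457 = ΔG·(1 − c^4)/(1 − c) = 81 × (1 − 0.069257922561)/0.487 ≈ $154.8 million.

$154.8 million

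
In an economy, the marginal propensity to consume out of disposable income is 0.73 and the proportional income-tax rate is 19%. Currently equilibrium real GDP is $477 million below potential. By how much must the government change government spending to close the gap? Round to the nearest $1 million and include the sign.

+$195 million

Spending multiplier = 1/(1 − c(1−t)) = 1/(1 − 0.73×0.81) = 1/0.4087 ≈ 2.447.
Need ΔY = +$477 million, so ΔG = ΔY/k = (+$477 million) × 0.4087 ≈ +$195 million.
The government should increase government spending by $195 million.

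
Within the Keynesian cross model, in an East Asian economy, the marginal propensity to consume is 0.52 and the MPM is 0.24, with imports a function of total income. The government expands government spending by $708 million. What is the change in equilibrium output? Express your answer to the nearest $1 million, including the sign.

Government-spending multiplier = 1/(1 − c + m) = 1/(1 − 0.52 + 0.24) = 1/0.72 ≈ 1.389.
ΔY = k × ΔG = (+$708 million) / 0.72 ≈ +$983 million.

+$983 million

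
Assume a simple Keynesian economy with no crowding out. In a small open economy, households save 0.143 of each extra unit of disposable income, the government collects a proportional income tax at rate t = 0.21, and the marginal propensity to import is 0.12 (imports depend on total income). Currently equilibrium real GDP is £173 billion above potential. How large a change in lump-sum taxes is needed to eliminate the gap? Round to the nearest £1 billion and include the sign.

MPC = 1 − MPS = 1 − 0.143 = 0.857.
Spending multiplier = 1/(1 − c(1−t) + m) = 1/(1 − 0.857×0.79 + 0.12) = 1/0.44297 ≈ 2.257.
Tax multiplier = −c·k = −0.857/0.44297 ≈ −1.935. Need ΔY = −£173 billion, so ΔT = ΔY/(−c·k) = −(−£173 billion) × 0.44297 / 0.857 ≈ +£89 billion.
The government should raise lump-sum taxes by £89 billion.

+£89 billion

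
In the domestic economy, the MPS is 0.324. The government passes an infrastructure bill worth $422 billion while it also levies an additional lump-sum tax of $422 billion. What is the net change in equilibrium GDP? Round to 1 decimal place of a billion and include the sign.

MPC = 1 − MPS = 1 − 0.324 = 0.676.
Expenditure multiplier = 1/(1 − MPC) = 1/(1 − 0.676) = 1/0.324 ≈ 3.086.
ΔG contributes k·ΔG = (+$422 billion) / 0.324 ≈ +$1,302.5 billion.
ΔT of +$422 billion changes first-round spending by −c·ΔT = −$285.272 billion, contributing k·(−c·ΔT) = (−$285.272 billion) / 0.324 ≈ −$880.5 billion.
With ΔG = ΔT and no other leakages, the balanced-budget multiplier is 1, so ΔY = ΔG = +$422 billion.

+$422.0 billion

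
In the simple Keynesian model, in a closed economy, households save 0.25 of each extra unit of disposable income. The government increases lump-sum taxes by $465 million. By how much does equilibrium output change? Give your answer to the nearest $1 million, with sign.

−$1,395 million

MPC = 1 − MPS = 1 − 0.25 = 0.75.
A lump-sum tax change of +$465 million shifts disposable income by −$465 million; first-round consumption changes by −c × ΔT = −0.75 × (+$465 million) = −$348.75 million.
Expenditure multiplier = 1/(1 − MPC) = 1/(1 − 0.75) = 1/0.25 = 4.
The tax multiplier is −c × k = −3, so ΔY = k × (−c·ΔT) = (−$348.75 million) / 0.25 = −$1,395 million.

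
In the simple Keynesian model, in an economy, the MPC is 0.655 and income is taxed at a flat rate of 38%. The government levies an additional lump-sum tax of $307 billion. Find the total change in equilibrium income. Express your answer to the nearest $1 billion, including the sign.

A lump-sum tax change of +$307 billion shifts disposable income by −$307 billion; first-round consumption changes by −c × ΔT = −0.655 × (+$307 billion) = −$201.085 billion.
Expenditure multiplier = 1/(1 − c(1−t)) = 1/(1 − 0.655×0.62) = 1/0.5939 ≈ 1.684.
The tax multiplier is −c × k ≈ −1.103, so ΔY = k × (−c·ΔT) = (−$201.085 billion) / 0.5939 ≈ −$339 billion.

−$339 billion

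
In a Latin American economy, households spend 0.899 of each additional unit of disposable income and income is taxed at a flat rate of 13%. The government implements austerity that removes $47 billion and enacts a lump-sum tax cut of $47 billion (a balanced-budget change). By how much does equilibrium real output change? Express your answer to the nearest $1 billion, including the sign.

−$22 billion

Expenditure multiplier = 1/(1 − c(1−t)) = 1/(1 − 0.899×0.87) = 1/0.21787 ≈ 4.59.
ΔG contributes k·ΔG = (−$47 billion) / 0.21787 ≈ −$215.7 billion.
ΔT of −$47 billion changes first-round spending by −c·ΔT = +$42.253 billion, contributing k·(−c·ΔT) = (+$42.253 billion) / 0.21787 ≈ +$193.9 billion.
Net ΔY = k(ΔG − c·ΔT) = (−$4.747 billion) / 0.21787 ≈ −$22 billion.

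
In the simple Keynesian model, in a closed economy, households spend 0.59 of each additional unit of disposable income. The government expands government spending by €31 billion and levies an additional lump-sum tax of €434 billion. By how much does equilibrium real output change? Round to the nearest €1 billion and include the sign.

−€549 billion

Expenditure multiplier = 1/(1 − MPC) = 1/(1 − 0.59) = 1/0.41 ≈ 2.439.
ΔG contributes k·ΔG = (+€31 billion) / 0.41 ≈ +€75.6 billion.
ΔT of +€434 billion changes first-round spending by −c·ΔT = −€256.06 billion, contributing k·(−c·ΔT) = (−€256.06 billion) / 0.41 ≈ −€624.5 billion.
Net ΔY = k(ΔG − c·ΔT) = (−€225.06 billion) / 0.41 ≈ −€549 billion.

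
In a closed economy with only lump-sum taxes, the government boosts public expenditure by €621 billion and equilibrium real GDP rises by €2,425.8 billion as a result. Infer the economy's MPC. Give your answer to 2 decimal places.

0.74

Implied spending multiplier k = ΔY/ΔG = 2,425.8/621 ≈ 3.9063.
Since k = 1/(1 − MPC), MPC = 1 − 1/k = 1 − ΔG/ΔY = 1 − 621/2,425.8 ≈ 0.74.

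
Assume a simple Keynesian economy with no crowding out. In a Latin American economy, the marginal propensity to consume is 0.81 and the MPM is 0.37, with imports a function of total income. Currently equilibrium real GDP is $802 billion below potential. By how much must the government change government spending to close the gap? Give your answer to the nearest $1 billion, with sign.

+$449 billion

Spending multiplier = 1/(1 − c + m) = 1/(1 − 0.81 + 0.37) = 1/0.56 ≈ 1.786.
Need ΔY = +$802 billion, so ΔG = ΔY/k = (+$802 billion) × 0.56 ≈ +$449 billion.
The government should increase government spending by $449 billion.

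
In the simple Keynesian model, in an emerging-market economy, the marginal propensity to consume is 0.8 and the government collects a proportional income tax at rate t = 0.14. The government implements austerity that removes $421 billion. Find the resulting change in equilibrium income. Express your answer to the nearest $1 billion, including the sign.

Government-spending multiplier = 1/(1 − c(1−t)) = 1/(1 − 0.8×0.86) = 1/0.312 ≈ 3.205.
ΔY = k × ΔG = (−$421 billion) / 0.312 ≈ −$1,349 billion.

−$1,349 billion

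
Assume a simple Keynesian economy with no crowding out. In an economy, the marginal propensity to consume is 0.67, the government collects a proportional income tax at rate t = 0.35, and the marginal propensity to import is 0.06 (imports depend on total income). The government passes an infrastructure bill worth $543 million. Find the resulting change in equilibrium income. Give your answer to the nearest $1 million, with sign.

+$869 million

Government-spending multiplier = 1/(1 − c(1−t) + m) = 1/(1 − 0.67×0.65 + 0.06) = 1/0.6245 ≈ 1.601.
ΔY = k × ΔG = (+$543 million) / 0.6245 ≈ +$869 million.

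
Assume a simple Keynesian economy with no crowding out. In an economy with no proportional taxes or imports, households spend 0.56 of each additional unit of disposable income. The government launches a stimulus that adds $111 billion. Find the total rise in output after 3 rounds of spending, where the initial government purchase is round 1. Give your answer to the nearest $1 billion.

Round 1 adds ΔG = $111 billion; each later round is MPC = 0.56 times the previous.
After 3 rounds: 111 + 62.16 + 34.8096 = ΔG·(1 − c^3)/(1 − c) = 111 × (1 − 0.175616)/0.44 ≈ $208 billion.

$208 billion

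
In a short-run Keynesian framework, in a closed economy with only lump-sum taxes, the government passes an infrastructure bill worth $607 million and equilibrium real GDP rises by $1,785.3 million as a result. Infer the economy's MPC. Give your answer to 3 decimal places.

0.660

Implied spending multiplier k = ΔY/ΔG = 1,785.3/607 ≈ 2.9412.
Since k = 1/(1 − MPC), MPC = 1 − 1/k = 1 − ΔG/ΔY = 1 − 607/1,785.3 ≈ 0.660.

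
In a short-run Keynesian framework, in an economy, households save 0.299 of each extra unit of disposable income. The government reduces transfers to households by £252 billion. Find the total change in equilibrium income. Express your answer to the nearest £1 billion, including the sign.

−£591 billion

MPC = 1 − MPS = 1 − 0.299 = 0.701.
The transfer change shifts disposable income by −£252 billion, so first-round consumption changes by c·ΔTR = 0.701 × (−£252 billion) = −£176.652 billion.
Expenditure multiplier = 1/(1 − MPC) = 1/(1 − 0.701) = 1/0.299 ≈ 3.344.
The transfer multiplier is c × k ≈ 2.344, so ΔY = k × (c·ΔTR) = (−£176.652 billion) / 0.299 ≈ −£591 billion.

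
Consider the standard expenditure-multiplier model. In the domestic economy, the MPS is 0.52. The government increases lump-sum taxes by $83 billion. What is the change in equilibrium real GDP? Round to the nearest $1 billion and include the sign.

MPC = 1 − MPS = 1 − 0.52 = 0.48.
A lump-sum tax change of +$83 billion shifts disposable income by −$83 billion; first-round consumption changes by −c × ΔT = −0.48 × (+$83 billion) = −$39.84 billion.
Expenditure multiplier = 1/(1 − MPC) = 1/(1 − 0.48) = 1/0.52 ≈ 1.923.
The tax multiplier is −c × k ≈ −0.923, so ΔY = k × (−c·ΔT) = (−$39.84 billion) / 0.52 ≈ −$77 billion.

−$77 billion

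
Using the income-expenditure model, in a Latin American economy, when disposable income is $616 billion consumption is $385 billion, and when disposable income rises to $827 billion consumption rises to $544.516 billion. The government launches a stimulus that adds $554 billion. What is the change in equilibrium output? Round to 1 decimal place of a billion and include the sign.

+$2,270.5 billion

MPC = ΔC/ΔYd = (544.516 − 385)/(827 − 616) = 159.516/211 = 0.756.
Expenditure multiplier = 1/(1 − MPC) = 1/(1 − 0.756) = 1/0.244 ≈ 4.098.
ΔY = k × ΔG = (+$554 billion) / 0.244 ≈ +$2,270.5 billion.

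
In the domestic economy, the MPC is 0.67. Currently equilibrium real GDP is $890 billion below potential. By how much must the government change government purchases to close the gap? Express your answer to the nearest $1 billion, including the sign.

+$294 billion

Spending multiplier = 1/(1 − MPC) = 1/(1 − 0.67) = 1/0.33 ≈ 3.03.
Need ΔY = +$890 billion, so ΔG = ΔY/k = (+$890 billion) × 0.33 ≈ +$294 billion.
The government should increase government purchases by $294 billion.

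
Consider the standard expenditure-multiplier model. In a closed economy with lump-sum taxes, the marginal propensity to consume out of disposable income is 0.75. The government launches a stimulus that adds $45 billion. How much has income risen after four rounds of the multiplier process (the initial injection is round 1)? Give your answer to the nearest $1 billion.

Round 1 adds ΔG = $45 billion; each later round is MPC = 0.75 times the previous.
After 4 rounds: 45 + 33.75 + 25.3125 + 18.984375 = ΔG·(1 − c^4)/(1 − c) = 45 × (1 − 0.31640625)/0.25 ≈ $123 billion.

$123 billion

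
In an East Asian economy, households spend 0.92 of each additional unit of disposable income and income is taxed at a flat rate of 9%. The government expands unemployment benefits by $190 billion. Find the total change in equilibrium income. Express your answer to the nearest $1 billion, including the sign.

The transfer change shifts disposable income by +$190 billion, so first-round consumption changes by c·ΔTR = 0.92 × (+$190 billion) = +$174.8 billion.
Expenditure multiplier = 1/(1 − c(1−t)) = 1/(1 − 0.92×0.91) = 1/0.1628 ≈ 6.143.
The transfer multiplier is c × k ≈ 5.651, so ΔY = k × (c·ΔTR) = (+$174.8 billion) / 0.1628 ≈ +$1,074 billion.

+$1,074 billion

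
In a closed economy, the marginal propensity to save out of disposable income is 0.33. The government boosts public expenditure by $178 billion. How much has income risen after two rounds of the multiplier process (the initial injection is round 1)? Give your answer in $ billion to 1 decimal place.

$297.3 billion

MPC = 1 − MPS = 1 − 0.33 = 0.67.
Round 1 adds ΔG = $178 billion; each later round is MPC = 0.67 times the previous.
After 2 rounds: 178 + 119.26 = ΔG·(1 − c^2)/(1 − c) = 178 × (1 − 0.4489)/0.33 ≈ $297.3 billion.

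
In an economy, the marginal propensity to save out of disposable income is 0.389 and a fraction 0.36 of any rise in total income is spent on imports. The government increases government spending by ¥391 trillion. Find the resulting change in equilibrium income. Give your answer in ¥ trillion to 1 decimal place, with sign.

MPC = 1 − MPS = 1 − 0.389 = 0.611.
Spending multiplier = 1/(1 − c + m) = 1/(1 − 0.611 + 0.36) = 1/0.749 ≈ 1.335.
ΔY = k × ΔG = (+¥391 trillion) / 0.749 ≈ +¥522 trillion.

+¥522.0 trillion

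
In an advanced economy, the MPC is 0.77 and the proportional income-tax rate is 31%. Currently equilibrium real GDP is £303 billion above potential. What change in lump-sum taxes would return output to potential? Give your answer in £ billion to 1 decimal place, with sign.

Spending multiplier = 1/(1 − c(1−t)) = 1/(1 − 0.77×0.69) = 1/0.4687 ≈ 2.134.
Tax multiplier = −c·k = −0.77/0.4687 ≈ −1.643. Need ΔY = −£303 billion, so ΔT = ΔY/(−c·k) = −(−£303 billion) × 0.4687 / 0.77 ≈ +£184.4 billion.
The government should raise lump-sum taxes by £184.4 billion.

+£184.4 billion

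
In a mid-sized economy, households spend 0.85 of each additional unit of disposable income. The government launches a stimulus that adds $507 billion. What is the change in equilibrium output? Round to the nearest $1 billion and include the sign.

Spending multiplier = 1/(1 − MPC) = 1/(1 − 0.85) = 1/0.15 ≈ 6.667.
ΔY = k × ΔG = (+$507 billion) / 0.15 = +$3,380 billion.

+$3,380 billion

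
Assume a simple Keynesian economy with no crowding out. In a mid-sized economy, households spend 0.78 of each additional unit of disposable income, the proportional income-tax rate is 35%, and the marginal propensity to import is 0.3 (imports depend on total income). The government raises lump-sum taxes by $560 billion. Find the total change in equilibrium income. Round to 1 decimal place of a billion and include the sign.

A lump-sum tax change of +$560 billion shifts disposable income by −$560 billion; first-round consumption changes by −c × ΔT = −0.78 × (+$560 billion) = −$436.8 billion.
Expenditure multiplier = 1/(1 − c(1−t) + m) = 1/(1 − 0.78×0.65 + 0.3) = 1/0.793 ≈ 1.261.
The tax multiplier is −c × k ≈ −0.984, so ΔY = k × (−c·ΔT) = (−$436.8 billion) / 0.793 ≈ −$550.8 billion.

−$550.8 billion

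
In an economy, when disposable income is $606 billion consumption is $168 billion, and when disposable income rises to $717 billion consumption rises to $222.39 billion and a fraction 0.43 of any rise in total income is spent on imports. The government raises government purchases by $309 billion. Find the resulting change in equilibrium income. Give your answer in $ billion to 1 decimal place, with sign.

MPC = ΔC/ΔYd = (222.39 − 168)/(717 − 606) = 54.39/111 = 0.49.
Expenditure multiplier = 1/(1 − c + m) = 1/(1 − 0.49 + 0.43) = 1/0.94 ≈ 1.064.
ΔY = k × ΔG = (+$309 billion) / 0.94 ≈ +$328.7 billion.

+$328.7 billion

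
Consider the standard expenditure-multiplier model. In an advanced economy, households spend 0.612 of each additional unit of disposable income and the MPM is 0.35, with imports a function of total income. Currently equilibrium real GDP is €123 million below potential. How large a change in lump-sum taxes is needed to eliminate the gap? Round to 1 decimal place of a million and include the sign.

Spending multiplier = 1/(1 − c + m) = 1/(1 − 0.612 + 0.35) = 1/0.738 ≈ 1.355.
Tax multiplier = −c·k = −0.612/0.738 ≈ −0.829. Need ΔY = +€123 million, so ΔT = ΔY/(−c·k) = −(+€123 million) × 0.738 / 0.612 ≈ −€148.3 million.
The government should cut lump-sum taxes by €148.3 million.

−€148.3 million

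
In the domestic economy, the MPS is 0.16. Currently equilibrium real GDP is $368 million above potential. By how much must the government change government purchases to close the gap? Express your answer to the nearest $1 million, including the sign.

−$59 million

MPC = 1 − MPS = 1 − 0.16 = 0.84.
Spending multiplier = 1/(1 − MPC) = 1/(1 − 0.84) = 1/0.16 = 6.25.
Need ΔY = −$368 million, so ΔG = ΔY/k = (−$368 million) × 0.16 ≈ −$59 million.
The government should cut government purchases by $59 million.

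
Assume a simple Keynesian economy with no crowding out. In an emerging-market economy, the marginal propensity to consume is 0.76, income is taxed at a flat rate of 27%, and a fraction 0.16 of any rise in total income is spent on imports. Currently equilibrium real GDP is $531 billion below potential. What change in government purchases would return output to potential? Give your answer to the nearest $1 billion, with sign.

+$321 billion

Spending multiplier = 1/(1 − c(1−t) + m) = 1/(1 − 0.76×0.73 + 0.16) = 1/0.6052 ≈ 1.652.
Need ΔY = +$531 billion, so ΔG = ΔY/k = (+$531 billion) × 0.6052 ≈ +$321 billion.
The government should increase government purchases by $321 billion.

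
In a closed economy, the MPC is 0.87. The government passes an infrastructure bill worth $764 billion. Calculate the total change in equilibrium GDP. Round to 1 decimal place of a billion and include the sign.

Spending multiplier = 1/(1 − MPC) = 1/(1 − 0.87) = 1/0.13 ≈ 7.692.
ΔY = k × ΔG = (+$764 billion) / 0.13 ≈ +$5,876.9 billion.

+$5,876.9 billion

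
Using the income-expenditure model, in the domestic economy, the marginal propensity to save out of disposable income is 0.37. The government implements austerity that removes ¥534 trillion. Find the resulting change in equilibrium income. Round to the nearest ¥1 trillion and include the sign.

MPC = 1 − MPS = 1 − 0.37 = 0.63.
Spending multiplier = 1/(1 − MPC) = 1/(1 − 0.63) = 1/0.37 ≈ 2.703.
ΔY = k × ΔG = (−¥534 trillion) / 0.37 ≈ −¥1,443 trillion.

−¥1,443 trillion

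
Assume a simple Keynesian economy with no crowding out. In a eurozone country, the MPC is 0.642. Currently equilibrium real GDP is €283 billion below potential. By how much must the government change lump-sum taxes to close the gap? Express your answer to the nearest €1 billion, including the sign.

−€158 billion

Spending multiplier = 1/(1 − MPC) = 1/(1 − 0.642) = 1/0.358 ≈ 2.793.
Tax multiplier = −c·k = −0.642/0.358 ≈ −1.793. Need ΔY = +€283 billion, so ΔT = ΔY/(−c·k) = −(+€283 billion) × 0.358 / 0.642 ≈ −€158 billion.
The government should cut lump-sum taxes by €158 billion.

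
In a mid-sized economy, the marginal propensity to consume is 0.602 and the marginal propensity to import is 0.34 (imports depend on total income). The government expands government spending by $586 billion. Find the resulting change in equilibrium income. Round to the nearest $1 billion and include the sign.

+$794 billion

Spending multiplier = 1/(1 − c + m) = 1/(1 − 0.602 + 0.34) = 1/0.738 ≈ 1.355.
ΔY = k × ΔG = (+$586 billion) / 0.738 ≈ +$794 billion.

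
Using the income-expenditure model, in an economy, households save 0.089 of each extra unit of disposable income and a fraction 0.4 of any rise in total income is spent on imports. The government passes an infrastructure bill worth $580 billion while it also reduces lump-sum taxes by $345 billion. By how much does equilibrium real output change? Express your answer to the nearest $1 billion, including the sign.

+$1,829 billion

MPC = 1 − MPS = 1 − 0.089 = 0.911.
Expenditure multiplier = 1/(1 − c + m) = 1/(1 − 0.911 + 0.4) = 1/0.489 ≈ 2.045.
ΔG contributes k·ΔG = (+$580 billion) / 0.489 ≈ +$1,186.1 billion.
ΔT of −$345 billion changes first-round spending by −c·ΔT = +$314.295 billion, contributing k·(−c·ΔT) = (+$314.295 billion) / 0.489 ≈ +$642.7 billion.
Net ΔY = k(ΔG − c·ΔT) = (+$894.295 billion) / 0.489 ≈ +$1,829 billion.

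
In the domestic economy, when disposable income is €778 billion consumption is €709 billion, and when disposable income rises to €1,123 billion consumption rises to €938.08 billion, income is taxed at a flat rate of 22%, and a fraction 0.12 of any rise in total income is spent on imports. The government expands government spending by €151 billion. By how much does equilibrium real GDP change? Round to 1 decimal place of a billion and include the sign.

+€250.8 billion

MPC = ΔC/ΔYd = (938.08 − 709)/(1,123 − 778) = 229.08/345 = 0.664.
Expenditure multiplier = 1/(1 − c(1−t) + m) = 1/(1 − 0.664×0.78 + 0.12) = 1/0.60208 ≈ 1.661.
ΔY = k × ΔG = (+€151 billion) / 0.60208 ≈ +€250.8 billion.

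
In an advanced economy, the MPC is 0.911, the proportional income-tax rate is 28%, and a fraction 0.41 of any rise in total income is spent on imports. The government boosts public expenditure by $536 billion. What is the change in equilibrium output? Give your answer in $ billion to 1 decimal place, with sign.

Spending multiplier = 1/(1 − c(1−t) + m) = 1/(1 − 0.911×0.72 + 0.41) = 1/0.75408 ≈ 1.326.
ΔY = k × ΔG = (+$536 billion) / 0.75408 ≈ +$710.8 billion.

+$710.8 billion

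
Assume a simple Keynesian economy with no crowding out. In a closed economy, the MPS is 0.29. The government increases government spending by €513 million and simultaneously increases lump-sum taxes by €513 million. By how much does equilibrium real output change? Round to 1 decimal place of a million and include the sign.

+€513.0 million

MPC = 1 − MPS = 1 − 0.29 = 0.71.
Expenditure multiplier = 1/(1 − MPC) = 1/(1 − 0.71) = 1/0.29 ≈ 3.448.
ΔG contributes k·ΔG = (+€513 million) / 0.29 ≈ +€1,769 million.
ΔT of +€513 million changes first-round spending by −c·ΔT = −€364.23 million, contributing k·(−c·ΔT) = (−€364.23 million) / 0.29 ≈ −€1,256 million.
With ΔG = ΔT and no other leakages, the balanced-budget multiplier is 1, so ΔY = ΔG = +€513 million.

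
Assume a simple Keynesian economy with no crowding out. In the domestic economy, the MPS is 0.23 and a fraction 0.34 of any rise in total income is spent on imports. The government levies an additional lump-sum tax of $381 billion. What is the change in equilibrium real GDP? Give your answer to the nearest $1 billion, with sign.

MPC = 1 − MPS = 1 − 0.23 = 0.77.
A lump-sum tax change of +$381 billion shifts disposable income by −$381 billion; first-round consumption changes by −c × ΔT = −0.77 × (+$381 billion) = −$293.37 billion.
Expenditure multiplier = 1/(1 − c + m) = 1/(1 − 0.77 + 0.34) = 1/0.57 ≈ 1.754.
The tax multiplier is −c × k ≈ −1.351, so ΔY = k × (−c·ΔT) = (−$293.37 billion) / 0.57 ≈ −$515 billion.

−$515 billion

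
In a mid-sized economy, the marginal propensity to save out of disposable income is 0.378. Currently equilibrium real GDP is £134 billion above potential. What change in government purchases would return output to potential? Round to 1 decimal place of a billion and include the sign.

−£50.7 billion

MPC = 1 − MPS = 1 − 0.378 = 0.622.
Spending multiplier = 1/(1 − MPC) = 1/(1 − 0.622) = 1/0.378 ≈ 2.646.
Need ΔY = −£134 billion, so ΔG = ΔY/k = (−£134 billion) × 0.378 ≈ −£50.7 billion.
The government should cut government purchases by £50.7 billion.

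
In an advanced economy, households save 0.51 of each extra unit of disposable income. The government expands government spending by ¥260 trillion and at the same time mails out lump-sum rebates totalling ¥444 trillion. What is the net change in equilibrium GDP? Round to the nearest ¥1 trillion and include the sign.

MPC = 1 − MPS = 1 − 0.51 = 0.49.
Expenditure multiplier = 1/(1 − MPC) = 1/(1 − 0.49) = 1/0.51 ≈ 1.961.
ΔG contributes k·ΔG = (+¥260 trillion) / 0.51 ≈ +¥509.8 trillion.
ΔT of −¥444 trillion changes first-round spending by −c·ΔT = +¥217.56 trillion, contributing k·(−c·ΔT) = (+¥217.56 trillion) / 0.51 ≈ +¥426.6 trillion.
Net ΔY = k(ΔG − c·ΔT) = (+¥477.56 trillion) / 0.51 ≈ +¥936 trillion.

+¥936 trillion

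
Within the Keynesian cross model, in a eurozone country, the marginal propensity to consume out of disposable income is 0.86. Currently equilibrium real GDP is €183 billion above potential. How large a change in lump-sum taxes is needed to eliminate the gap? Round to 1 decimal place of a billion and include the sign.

Spending multiplier = 1/(1 − MPC) = 1/(1 − 0.86) = 1/0.14 ≈ 7.143.
Tax multiplier = −c·k = −0.86/0.14 ≈ −6.143. Need ΔY = −€183 billion, so ΔT = ΔY/(−c·k) = −(−€183 billion) × 0.14 / 0.86 ≈ +€29.8 billion.
The government should raise lump-sum taxes by €29.8 billion.

+€29.8 billion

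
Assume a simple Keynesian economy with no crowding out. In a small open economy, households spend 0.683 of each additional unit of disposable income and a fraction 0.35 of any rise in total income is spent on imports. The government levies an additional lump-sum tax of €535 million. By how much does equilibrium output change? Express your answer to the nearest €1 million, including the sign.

−€548 million

A lump-sum tax change of +€535 million shifts disposable income by −€535 million; first-round consumption changes by −c × ΔT = −0.683 × (+€535 million) = −€365.405 million.
Expenditure multiplier = 1/(1 − c + m) = 1/(1 − 0.683 + 0.35) = 1/0.667 ≈ 1.499.
The tax multiplier is −c × k ≈ −1.024, so ΔY = k × (−c·ΔT) = (−€365.405 million) / 0.667 ≈ −€548 million.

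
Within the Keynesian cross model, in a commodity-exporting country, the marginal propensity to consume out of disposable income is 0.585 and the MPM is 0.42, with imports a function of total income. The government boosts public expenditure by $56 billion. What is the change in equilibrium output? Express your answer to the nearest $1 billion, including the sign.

Expenditure multiplier = 1/(1 − c + m) = 1/(1 − 0.585 + 0.42) = 1/0.835 ≈ 1.198.
ΔY = k × ΔG = (+$56 billion) / 0.835 ≈ +$67 billion.

+$67 billion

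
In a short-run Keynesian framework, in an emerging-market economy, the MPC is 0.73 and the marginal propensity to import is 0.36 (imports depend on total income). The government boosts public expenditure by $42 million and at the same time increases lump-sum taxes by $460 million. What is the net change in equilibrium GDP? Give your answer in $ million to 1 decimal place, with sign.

Expenditure multiplier = 1/(1 − c + m) = 1/(1 − 0.73 + 0.36) = 1/0.63 ≈ 1.587.
ΔG contributes k·ΔG = (+$42 million) / 0.63 ≈ +$66.7 million.
ΔT of +$460 million changes first-round spending by −c·ΔT = −$335.8 million, contributing k·(−c·ΔT) = (−$335.8 million) / 0.63 ≈ −$533 million.
Net ΔY = k(ΔG − c·ΔT) = (−$293.8 million) / 0.63 ≈ −$466.3 million.

−$466.3 million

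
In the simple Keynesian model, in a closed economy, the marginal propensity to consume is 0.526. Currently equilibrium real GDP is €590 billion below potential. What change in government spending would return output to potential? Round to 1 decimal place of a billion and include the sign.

+€279.7 billion

Spending multiplier = 1/(1 − MPC) = 1/(1 − 0.526) = 1/0.474 ≈ 2.11.
Need ΔY = +€590 billion, so ΔG = ΔY/k = (+€590 billion) × 0.474 ≈ +€279.7 billion.
The government should increase government spending by €279.7 billion.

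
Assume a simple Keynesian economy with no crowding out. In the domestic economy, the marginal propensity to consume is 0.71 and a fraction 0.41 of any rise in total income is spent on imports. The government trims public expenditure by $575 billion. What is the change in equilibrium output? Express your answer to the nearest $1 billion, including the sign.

Government-spending multiplier = 1/(1 − c + m) = 1/(1 − 0.71 + 0.41) = 1/0.7 ≈ 1.429.
ΔY = k × ΔG = (−$575 billion) / 0.7 ≈ −$821 billion.

−$821 billion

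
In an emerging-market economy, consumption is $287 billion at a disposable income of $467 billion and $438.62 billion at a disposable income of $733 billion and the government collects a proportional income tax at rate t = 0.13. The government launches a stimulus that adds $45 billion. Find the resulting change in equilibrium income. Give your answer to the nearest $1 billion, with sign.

MPC = ΔC/ΔYd = (438.62 − 287)/(733 − 467) = 151.62/266 = 0.57.
Expenditure multiplier = 1/(1 − c(1−t)) = 1/(1 − 0.57×0.87) = 1/0.5041 ≈ 1.984.
ΔY = k × ΔG = (+$45 billion) / 0.5041 ≈ +$89 billion.

+$89 billion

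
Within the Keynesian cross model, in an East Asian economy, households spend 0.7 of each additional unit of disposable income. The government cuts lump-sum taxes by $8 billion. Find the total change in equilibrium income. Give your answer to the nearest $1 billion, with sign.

+$19 billion

A lump-sum tax change of −$8 billion shifts disposable income by +$8 billion; first-round consumption changes by −c × ΔT = −0.7 × (−$8 billion) = +$5.6 billion.
Expenditure multiplier = 1/(1 − MPC) = 1/(1 − 0.7) = 1/0.3 ≈ 3.333.
The tax multiplier is −c × k ≈ −2.333, so ΔY = k × (−c·ΔT) = (+$5.6 billion) / 0.3 ≈ +$19 billion.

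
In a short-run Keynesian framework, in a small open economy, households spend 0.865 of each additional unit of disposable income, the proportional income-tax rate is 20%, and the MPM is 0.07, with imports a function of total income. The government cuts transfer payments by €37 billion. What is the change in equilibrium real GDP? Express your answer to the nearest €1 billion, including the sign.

−€85 billion

The transfer change shifts disposable income by −€37 billion, so first-round consumption changes by c·ΔTR = 0.865 × (−€37 billion) = −€32.005 billion.
Expenditure multiplier = 1/(1 − c(1−t) + m) = 1/(1 − 0.865×0.8 + 0.07) = 1/0.378 ≈ 2.646.
The transfer multiplier is c × k ≈ 2.288, so ΔY = k × (c·ΔTR) = (−€32.005 billion) / 0.378 ≈ −€85 billion.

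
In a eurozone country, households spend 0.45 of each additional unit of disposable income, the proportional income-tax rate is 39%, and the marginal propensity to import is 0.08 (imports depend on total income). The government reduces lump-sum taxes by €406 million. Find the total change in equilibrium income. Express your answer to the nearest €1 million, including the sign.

+€227 million

A lump-sum tax change of −€406 million shifts disposable income by +€406 million; first-round consumption changes by −c × ΔT = −0.45 × (−€406 million) = +€182.7 million.
Expenditure multiplier = 1/(1 − c(1−t) + m) = 1/(1 − 0.45×0.61 + 0.08) = 1/0.8055 ≈ 1.241.
The tax multiplier is −c × k ≈ −0.559, so ΔY = k × (−c·ΔT) = (+€182.7 million) / 0.8055 ≈ +€227 million.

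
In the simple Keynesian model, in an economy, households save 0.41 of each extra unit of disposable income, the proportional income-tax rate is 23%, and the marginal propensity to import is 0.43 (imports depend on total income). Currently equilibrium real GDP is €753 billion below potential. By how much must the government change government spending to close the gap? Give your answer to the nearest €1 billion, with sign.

+€735 billion

MPC = 1 − MPS = 1 − 0.41 = 0.59.
Spending multiplier = 1/(1 − c(1−t) + m) = 1/(1 − 0.59×0.77 + 0.43) = 1/0.9757 ≈ 1.025.
Need ΔY = +€753 billion, so ΔG = ΔY/k = (+€753 billion) × 0.9757 ≈ +€735 billion.
The government should increase government spending by €735 billion.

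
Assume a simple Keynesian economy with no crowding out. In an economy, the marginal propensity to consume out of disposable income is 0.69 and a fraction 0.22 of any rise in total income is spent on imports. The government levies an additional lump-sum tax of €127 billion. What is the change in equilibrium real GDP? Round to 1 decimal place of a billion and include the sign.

A lump-sum tax change of +€127 billion shifts disposable income by −€127 billion; first-round consumption changes by −c × ΔT = −0.69 × (+€127 billion) = −€87.63 billion.
Expenditure multiplier = 1/(1 − c + m) = 1/(1 − 0.69 + 0.22) = 1/0.53 ≈ 1.887.
The tax multiplier is −c × k ≈ −1.302, so ΔY = k × (−c·ΔT) = (−€87.63 billion) / 0.53 ≈ −€165.3 billion.

−€165.3 billion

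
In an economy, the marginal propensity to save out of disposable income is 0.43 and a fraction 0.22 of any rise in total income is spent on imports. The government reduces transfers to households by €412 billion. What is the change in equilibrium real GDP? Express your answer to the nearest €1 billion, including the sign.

−€361 billion

MPC = 1 − MPS = 1 − 0.43 = 0.57.
The transfer change shifts disposable income by −€412 billion, so first-round consumption changes by c·ΔTR = 0.57 × (−€412 billion) = −€234.84 billion.
Expenditure multiplier = 1/(1 − c + m) = 1/(1 − 0.57 + 0.22) = 1/0.65 ≈ 1.538.
The transfer multiplier is c × k ≈ 0.877, so ΔY = k × (c·ΔTR) = (−€234.84 billion) / 0.65 ≈ −€361 billion.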